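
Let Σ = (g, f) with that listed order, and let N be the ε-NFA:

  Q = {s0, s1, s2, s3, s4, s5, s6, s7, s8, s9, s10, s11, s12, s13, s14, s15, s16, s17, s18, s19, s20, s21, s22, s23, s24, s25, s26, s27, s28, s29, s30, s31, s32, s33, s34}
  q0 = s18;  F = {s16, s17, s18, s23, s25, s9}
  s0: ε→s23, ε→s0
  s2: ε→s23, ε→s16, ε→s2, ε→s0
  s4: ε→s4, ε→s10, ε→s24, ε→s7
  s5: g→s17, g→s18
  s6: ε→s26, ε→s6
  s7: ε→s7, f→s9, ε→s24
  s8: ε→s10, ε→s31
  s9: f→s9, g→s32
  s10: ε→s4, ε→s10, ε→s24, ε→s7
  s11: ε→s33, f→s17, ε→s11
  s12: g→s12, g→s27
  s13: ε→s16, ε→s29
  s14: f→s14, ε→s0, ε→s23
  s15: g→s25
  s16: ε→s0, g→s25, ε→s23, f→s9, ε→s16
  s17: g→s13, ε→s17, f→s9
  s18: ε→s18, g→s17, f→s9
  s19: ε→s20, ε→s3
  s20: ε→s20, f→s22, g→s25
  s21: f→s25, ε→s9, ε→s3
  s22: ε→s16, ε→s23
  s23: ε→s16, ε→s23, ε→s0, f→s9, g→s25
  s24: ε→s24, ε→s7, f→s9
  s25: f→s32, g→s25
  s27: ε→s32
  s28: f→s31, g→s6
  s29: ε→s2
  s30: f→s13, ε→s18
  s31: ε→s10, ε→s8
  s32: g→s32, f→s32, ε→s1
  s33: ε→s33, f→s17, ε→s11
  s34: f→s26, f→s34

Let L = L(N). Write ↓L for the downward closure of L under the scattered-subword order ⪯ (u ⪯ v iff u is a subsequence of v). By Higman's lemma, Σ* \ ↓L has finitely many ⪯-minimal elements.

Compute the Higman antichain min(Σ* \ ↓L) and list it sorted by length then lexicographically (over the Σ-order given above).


|Q|=35, |F|=6, |δ|=83 (51 ε).
min D↑ (6 st, q0=0, F={4}): 0:g→1,f→2 1:g→3,f→2 2:g→4,f→2 3:g→5,f→2 4:g→4,f→4 5:g→5,f→4.
'fg': run [12, 3, 2] end={s1,s32} rej; 2/2 single-dels accept.
'gggf': |S_i|=[12, 11, 10, 3, 2] end={s1,s32} rej; 4/4 del acc.
2 minimals (antichain).

min(Σ*\↓L) = [fg, gggf].


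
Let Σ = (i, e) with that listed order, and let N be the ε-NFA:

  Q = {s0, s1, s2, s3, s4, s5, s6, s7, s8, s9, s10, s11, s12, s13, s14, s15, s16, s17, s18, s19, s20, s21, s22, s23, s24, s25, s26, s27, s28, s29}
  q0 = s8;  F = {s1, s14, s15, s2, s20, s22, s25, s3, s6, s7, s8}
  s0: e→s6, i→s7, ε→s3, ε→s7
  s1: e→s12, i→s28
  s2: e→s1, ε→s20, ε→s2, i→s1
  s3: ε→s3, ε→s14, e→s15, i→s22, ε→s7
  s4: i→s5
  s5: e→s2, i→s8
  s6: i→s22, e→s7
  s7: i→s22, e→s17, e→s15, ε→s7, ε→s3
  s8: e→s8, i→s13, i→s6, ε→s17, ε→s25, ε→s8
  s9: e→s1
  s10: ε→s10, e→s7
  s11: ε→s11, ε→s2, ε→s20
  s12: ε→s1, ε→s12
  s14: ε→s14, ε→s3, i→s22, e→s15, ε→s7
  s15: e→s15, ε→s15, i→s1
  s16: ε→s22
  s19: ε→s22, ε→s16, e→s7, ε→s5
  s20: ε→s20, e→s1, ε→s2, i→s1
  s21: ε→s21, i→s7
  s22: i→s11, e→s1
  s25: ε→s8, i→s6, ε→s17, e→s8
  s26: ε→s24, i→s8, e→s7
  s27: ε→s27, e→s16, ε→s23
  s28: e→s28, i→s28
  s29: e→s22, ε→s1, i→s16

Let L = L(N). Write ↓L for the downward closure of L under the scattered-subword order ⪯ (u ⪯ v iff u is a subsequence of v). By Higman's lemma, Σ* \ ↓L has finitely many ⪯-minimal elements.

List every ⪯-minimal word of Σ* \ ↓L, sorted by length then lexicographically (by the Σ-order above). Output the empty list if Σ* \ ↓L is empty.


A = [iiei, iiiii, ieeii].

|Q|=30, |F|=11, |δ|=75 (35 ε).
min D↑ (8 st, q0=0, F={7}): 0:i→1,e→0 1:i→2,e→3 2:i→4,e→5 3:i→2,e→6 4:i→5,e→5 5:i→7,e→5 6:i→5,e→6 7:i→7,e→7 [Hopcroft].
'iiei': N↓-sim [16, 14, 7, 3, 1] end={s28} ∉↓L; 4/4 deletions ∈↓L.
'iiiii': |S_i|=[16, 14, 7, 6, 3, 1] end={s28} — reject; 5/5 deletions ∈↓L.
'ieeii': N↓-sim [16, 14, 12, 5, 3, 1] end={s28} — reject; 5/5 deletions ∈↓L.
3 obstructions.


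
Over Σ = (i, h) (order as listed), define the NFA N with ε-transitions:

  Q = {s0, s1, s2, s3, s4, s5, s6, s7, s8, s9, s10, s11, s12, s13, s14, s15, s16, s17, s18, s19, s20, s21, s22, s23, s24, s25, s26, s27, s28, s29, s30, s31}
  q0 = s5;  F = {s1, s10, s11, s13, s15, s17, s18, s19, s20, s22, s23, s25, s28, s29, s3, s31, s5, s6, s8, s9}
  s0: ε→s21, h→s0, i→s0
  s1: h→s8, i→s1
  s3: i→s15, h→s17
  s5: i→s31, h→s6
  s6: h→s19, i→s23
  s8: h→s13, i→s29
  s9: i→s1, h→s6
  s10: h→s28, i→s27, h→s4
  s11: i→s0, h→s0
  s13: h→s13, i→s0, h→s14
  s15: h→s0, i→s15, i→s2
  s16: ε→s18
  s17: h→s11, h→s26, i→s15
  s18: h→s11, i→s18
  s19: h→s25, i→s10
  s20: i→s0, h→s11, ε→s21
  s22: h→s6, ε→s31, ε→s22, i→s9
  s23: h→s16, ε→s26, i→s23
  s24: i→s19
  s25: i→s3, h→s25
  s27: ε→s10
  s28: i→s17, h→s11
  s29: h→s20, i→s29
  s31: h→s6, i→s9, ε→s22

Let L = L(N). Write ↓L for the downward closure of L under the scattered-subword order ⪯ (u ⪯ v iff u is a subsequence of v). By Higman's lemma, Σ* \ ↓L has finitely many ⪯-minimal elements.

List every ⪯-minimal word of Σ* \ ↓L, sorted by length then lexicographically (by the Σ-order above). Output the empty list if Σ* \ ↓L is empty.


A = [hihhi, hihhh, iiihhi, hhhiih].

|Q|=32, |F|=20, |δ|=55 (8 ε).
min D↑ (20 st, q0=0, F={16}): 0:i→1,h→2 1:i→3,h→2 2:i→4,h→5 3:i→6,h→2 4:i→4,h→7 5:i→8,h→9 6:i→6,h→10 7:i→7,h→11 8:i→8,h→12 9:i→13,h→9 10:i→14,h→15 11:i→16,h→16 12:i→17,h→11 13:i→18,h→17 14:i→14,h→19 15:i→16,h→15 16:i→16,h→16 17:i→18,h→11 18:i→18,h→16 19:i→16,h→11.
'hihhi': run [28, 23, 17, 12, 4, 2] end={s0,s21} — reject; 5/5 del acc.
'hihhh': |S_i|=[28, 23, 17, 12, 4, 2] end={s0,s21} rej; 5/5 deletions ∈↓L.
'iiihhi': |S_i|=[28, 27, 25, 21, 16, 7, 2] end={s0,s21} — reject; 6/6 single-dels accept.
'hhhiih': |S_i|=[28, 23, 19, 13, 8, 4, 2] end={s0,s21} ∉↓L; 6/6 deletions ∈↓L.
4 obstructions.


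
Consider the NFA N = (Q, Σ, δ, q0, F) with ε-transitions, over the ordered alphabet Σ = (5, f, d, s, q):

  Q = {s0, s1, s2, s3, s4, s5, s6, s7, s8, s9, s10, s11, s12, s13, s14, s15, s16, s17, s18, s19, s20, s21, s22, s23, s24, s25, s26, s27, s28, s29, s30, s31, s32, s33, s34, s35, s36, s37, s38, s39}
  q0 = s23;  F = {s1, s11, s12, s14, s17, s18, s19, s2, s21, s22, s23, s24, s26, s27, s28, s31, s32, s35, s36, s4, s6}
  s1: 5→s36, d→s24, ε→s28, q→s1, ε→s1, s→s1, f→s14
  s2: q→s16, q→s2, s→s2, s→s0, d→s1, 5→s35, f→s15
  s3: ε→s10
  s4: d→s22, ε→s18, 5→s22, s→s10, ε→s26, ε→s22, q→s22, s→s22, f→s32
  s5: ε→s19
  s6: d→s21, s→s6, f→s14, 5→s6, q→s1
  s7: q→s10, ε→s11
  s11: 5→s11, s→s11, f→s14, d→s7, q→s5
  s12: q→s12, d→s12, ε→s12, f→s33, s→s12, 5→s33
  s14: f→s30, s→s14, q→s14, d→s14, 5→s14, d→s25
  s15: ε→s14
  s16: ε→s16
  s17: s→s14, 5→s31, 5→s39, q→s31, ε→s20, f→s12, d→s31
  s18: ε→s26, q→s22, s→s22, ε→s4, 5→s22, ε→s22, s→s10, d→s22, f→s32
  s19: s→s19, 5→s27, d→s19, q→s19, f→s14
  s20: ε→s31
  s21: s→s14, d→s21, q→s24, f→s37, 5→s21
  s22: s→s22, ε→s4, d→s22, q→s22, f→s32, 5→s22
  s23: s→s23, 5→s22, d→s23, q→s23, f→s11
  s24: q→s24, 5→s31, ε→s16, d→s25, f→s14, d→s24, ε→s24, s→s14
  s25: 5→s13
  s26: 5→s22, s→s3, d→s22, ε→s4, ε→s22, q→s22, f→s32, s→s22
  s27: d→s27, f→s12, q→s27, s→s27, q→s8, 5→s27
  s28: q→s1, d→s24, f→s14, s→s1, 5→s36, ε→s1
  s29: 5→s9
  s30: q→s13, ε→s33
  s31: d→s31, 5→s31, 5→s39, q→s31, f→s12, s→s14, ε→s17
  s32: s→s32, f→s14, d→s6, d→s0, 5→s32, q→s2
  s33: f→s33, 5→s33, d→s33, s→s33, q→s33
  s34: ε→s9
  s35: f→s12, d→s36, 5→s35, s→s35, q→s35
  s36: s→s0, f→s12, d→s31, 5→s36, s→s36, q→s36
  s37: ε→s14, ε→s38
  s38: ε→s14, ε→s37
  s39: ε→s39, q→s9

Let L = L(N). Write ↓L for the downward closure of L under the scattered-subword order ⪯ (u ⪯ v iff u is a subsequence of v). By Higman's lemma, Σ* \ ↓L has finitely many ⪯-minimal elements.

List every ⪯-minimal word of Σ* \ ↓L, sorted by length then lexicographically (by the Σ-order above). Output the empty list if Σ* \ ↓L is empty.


|Q|=40, |F|=21, |δ|=157 (30 ε).
min D↑ (17 st, q0=0, F={8}): 0:5→1,f→2,d→0,s→0,q→0 1:5→1,f→3,d→1,s→1,q→1 2:5→2,f→4,d→2,s→2,q→5 3:5→3,f→4,d→6,s→3,q→7 4:5→4,f→8,d→4,s→4,q→4 5:5→9,f→4,d→5,s→5,q→5 6:5→6,f→4,d→10,s→6,q→11 7:5→12,f→4,d→11,s→7,q→7 8:5→8,f→8,d→8,s→8,q→8 9:5→9,f→13,d→9,s→9,q→9 10:5→10,f→4,d→10,s→4,q→14 11:5→15,f→4,d→14,s→11,q→11 12:5→12,f→13,d→15,s→12,q→12 13:5→8,f→8,d→13,s→13,q→13 14:5→16,f→4,d→14,s→4,q→14 15:5→15,f→13,d→16,s→15,q→15 16:5→16,f→13,d→16,s→4,q→16 [Hopcroft].
'fff': |S_i|=[38, 32, 9, 3] end={s13,s30,s33} rej; 3/3 single-dels accept.
'fq5f5': N↓-sim [38, 32, 25, 16, 4, 1] end={s33} ∉↓L; 5/5 single-dels accept.
'5fddsf': N↓-sim [38, 37, 25, 21, 16, 6, 3] end={s13,s30,s33} rej; 6/6 deletions ∈↓L.
3 minimals (antichain).

Antichain: [fff, fq5f5, 5fddsf].


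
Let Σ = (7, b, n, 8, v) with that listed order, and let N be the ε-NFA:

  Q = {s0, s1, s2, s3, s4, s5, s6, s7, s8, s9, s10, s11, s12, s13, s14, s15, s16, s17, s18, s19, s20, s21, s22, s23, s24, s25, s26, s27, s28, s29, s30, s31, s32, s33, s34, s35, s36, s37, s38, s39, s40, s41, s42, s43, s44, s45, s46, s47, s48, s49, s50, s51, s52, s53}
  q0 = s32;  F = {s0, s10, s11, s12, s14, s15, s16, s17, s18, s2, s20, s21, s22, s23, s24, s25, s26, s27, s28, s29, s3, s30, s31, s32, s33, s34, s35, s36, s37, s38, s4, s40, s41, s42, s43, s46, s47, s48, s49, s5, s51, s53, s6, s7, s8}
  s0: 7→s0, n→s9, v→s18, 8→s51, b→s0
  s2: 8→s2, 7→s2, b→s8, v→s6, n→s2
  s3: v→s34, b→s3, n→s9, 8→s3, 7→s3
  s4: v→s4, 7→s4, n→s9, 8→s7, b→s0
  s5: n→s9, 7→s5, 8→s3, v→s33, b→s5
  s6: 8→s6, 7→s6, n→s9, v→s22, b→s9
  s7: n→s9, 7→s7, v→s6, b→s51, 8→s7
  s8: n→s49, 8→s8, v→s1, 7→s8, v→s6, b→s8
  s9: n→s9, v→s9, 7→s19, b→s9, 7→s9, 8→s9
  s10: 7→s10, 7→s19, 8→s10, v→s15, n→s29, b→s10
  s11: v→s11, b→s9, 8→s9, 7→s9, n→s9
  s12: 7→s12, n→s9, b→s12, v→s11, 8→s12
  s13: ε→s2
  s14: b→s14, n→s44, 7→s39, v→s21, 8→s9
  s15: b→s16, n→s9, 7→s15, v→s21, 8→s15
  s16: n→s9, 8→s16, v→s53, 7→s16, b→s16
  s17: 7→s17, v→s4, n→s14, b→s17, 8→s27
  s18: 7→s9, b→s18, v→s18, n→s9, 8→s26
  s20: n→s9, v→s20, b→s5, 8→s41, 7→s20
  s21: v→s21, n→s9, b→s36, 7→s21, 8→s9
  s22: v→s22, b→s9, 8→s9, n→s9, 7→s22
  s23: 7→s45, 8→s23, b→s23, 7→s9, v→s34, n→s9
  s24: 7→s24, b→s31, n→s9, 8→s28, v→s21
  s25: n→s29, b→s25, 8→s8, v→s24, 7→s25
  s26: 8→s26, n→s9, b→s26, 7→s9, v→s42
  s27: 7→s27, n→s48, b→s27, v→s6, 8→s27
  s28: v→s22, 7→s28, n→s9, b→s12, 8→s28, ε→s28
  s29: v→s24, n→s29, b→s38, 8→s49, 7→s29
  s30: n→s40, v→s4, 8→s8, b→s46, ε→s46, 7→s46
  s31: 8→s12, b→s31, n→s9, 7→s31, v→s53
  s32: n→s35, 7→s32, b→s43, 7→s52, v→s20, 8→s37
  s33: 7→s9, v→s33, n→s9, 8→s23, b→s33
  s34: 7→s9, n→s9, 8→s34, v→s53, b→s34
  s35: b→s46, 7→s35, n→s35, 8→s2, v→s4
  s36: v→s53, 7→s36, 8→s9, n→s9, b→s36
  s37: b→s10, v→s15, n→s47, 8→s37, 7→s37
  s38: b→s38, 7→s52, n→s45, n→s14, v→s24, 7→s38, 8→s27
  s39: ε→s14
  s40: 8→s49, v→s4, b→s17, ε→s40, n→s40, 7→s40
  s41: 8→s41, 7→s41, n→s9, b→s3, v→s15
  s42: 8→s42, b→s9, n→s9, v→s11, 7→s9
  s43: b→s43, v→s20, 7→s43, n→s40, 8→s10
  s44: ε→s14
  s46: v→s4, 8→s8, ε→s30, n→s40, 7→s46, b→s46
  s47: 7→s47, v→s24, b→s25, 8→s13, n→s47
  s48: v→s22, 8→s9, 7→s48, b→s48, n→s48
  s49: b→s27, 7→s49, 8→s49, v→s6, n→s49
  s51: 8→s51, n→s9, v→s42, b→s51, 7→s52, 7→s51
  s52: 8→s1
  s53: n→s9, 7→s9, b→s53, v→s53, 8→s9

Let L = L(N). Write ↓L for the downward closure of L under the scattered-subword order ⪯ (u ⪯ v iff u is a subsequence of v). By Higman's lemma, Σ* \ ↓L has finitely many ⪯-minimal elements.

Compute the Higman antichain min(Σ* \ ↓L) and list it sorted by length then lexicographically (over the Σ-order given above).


A = [vn, n8vb, 8vv8, vbv7, bnbn8].

|Q|=54, |F|=45, |δ|=246 (7 ε).
min D↑ (45 st, q0=0, F={13}): 0:7→0,b→1,n→2,8→3,v→4 1:7→1,b→1,n→5,8→6,v→4 2:7→2,b→7,n→2,8→8,v→9 3:7→3,b→6,n→10,8→3,v→11 4:7→4,b→12,n→13,8→14,v→4 5:7→5,b→15,n→5,8→16,v→9 6:7→6,b→6,n→17,8→6,v→11 7:7→7,b→7,n→5,8→18,v→9 8:7→8,b→18,n→8,8→8,v→19 9:7→9,b→20,n→13,8→21,v→9 10:7→10,b→22,n→10,8→8,v→23 11:7→11,b→24,n→13,8→11,v→25 12:7→12,b→12,n→13,8→26,v→27 13:7→13,b→13,n→13,8→13,v→13 14:7→14,b→26,n→13,8→14,v→11 15:7→15,b→15,n→28,8→29,v→9 16:7→16,b→29,n→16,8→16,v→19 17:7→17,b→30,n→17,8→16,v→23 18:7→18,b→18,n→16,8→18,v→19 19:7→19,b→13,n→13,8→19,v→31 20:7→20,b→20,n→13,8→32,v→33 21:7→21,b→32,n→13,8→21,v→19 22:7→22,b→22,n→17,8→18,v→23 23:7→23,b→34,n→13,8→35,v→25 24:7→24,b→24,n→13,8→24,v→36 25:7→25,b→37,n→13,8→13,v→25 26:7→26,b→26,n→13,8→26,v→38 27:7→13,b→27,n→13,8→39,v→27 28:7→28,b→28,n→28,8→13,v→25 29:7→29,b→29,n→40,8→29,v→19 30:7→30,b→30,n→28,8→29,v→23 31:7→31,b→13,n→13,8→13,v→31 32:7→32,b→32,n→13,8→32,v→41 33:7→13,b→33,n→13,8→42,v→33 34:7→34,b→34,n→13,8→43,v→36 35:7→35,b→43,n→13,8→35,v→31 36:7→13,b→36,n→13,8→13,v→36 37:7→37,b→37,n→13,8→13,v→36 38:7→13,b→38,n→13,8→38,v→36 39:7→13,b→39,n→13,8→39,v→38 40:7→40,b→40,n→40,8→13,v→31 41:7→13,b→13,n→13,8→41,v→44 42:7→13,b→42,n→13,8→42,v→41 43:7→43,b→43,n→13,8→43,v→44 44:7→13,b→13,n→13,8→13,v→44 [Hopcroft].
'vn': N↓-sim [53, 31, 2] end={s19,s9} ∉↓L; 2/2 single-dels accept.
'n8vb': N↓-sim [53, 40, 19, 7, 2] end={s19,s9} rej; 4/4 deletions ∈↓L.
'8vv8': N↓-sim [53, 40, 17, 7, 2] end={s19,s9} rej; 4/4 del acc.
'vbv7': |S_i|=[53, 31, 21, 11, 3] end={s19,s45,s9} ∉↓L; 4/4 deletions ∈↓L.
'bnbn8': N↓-sim [53, 47, 32, 29, 11, 2] end={s19,s9} rej; 5/5 del acc.
5 words, ⪯-incomp.


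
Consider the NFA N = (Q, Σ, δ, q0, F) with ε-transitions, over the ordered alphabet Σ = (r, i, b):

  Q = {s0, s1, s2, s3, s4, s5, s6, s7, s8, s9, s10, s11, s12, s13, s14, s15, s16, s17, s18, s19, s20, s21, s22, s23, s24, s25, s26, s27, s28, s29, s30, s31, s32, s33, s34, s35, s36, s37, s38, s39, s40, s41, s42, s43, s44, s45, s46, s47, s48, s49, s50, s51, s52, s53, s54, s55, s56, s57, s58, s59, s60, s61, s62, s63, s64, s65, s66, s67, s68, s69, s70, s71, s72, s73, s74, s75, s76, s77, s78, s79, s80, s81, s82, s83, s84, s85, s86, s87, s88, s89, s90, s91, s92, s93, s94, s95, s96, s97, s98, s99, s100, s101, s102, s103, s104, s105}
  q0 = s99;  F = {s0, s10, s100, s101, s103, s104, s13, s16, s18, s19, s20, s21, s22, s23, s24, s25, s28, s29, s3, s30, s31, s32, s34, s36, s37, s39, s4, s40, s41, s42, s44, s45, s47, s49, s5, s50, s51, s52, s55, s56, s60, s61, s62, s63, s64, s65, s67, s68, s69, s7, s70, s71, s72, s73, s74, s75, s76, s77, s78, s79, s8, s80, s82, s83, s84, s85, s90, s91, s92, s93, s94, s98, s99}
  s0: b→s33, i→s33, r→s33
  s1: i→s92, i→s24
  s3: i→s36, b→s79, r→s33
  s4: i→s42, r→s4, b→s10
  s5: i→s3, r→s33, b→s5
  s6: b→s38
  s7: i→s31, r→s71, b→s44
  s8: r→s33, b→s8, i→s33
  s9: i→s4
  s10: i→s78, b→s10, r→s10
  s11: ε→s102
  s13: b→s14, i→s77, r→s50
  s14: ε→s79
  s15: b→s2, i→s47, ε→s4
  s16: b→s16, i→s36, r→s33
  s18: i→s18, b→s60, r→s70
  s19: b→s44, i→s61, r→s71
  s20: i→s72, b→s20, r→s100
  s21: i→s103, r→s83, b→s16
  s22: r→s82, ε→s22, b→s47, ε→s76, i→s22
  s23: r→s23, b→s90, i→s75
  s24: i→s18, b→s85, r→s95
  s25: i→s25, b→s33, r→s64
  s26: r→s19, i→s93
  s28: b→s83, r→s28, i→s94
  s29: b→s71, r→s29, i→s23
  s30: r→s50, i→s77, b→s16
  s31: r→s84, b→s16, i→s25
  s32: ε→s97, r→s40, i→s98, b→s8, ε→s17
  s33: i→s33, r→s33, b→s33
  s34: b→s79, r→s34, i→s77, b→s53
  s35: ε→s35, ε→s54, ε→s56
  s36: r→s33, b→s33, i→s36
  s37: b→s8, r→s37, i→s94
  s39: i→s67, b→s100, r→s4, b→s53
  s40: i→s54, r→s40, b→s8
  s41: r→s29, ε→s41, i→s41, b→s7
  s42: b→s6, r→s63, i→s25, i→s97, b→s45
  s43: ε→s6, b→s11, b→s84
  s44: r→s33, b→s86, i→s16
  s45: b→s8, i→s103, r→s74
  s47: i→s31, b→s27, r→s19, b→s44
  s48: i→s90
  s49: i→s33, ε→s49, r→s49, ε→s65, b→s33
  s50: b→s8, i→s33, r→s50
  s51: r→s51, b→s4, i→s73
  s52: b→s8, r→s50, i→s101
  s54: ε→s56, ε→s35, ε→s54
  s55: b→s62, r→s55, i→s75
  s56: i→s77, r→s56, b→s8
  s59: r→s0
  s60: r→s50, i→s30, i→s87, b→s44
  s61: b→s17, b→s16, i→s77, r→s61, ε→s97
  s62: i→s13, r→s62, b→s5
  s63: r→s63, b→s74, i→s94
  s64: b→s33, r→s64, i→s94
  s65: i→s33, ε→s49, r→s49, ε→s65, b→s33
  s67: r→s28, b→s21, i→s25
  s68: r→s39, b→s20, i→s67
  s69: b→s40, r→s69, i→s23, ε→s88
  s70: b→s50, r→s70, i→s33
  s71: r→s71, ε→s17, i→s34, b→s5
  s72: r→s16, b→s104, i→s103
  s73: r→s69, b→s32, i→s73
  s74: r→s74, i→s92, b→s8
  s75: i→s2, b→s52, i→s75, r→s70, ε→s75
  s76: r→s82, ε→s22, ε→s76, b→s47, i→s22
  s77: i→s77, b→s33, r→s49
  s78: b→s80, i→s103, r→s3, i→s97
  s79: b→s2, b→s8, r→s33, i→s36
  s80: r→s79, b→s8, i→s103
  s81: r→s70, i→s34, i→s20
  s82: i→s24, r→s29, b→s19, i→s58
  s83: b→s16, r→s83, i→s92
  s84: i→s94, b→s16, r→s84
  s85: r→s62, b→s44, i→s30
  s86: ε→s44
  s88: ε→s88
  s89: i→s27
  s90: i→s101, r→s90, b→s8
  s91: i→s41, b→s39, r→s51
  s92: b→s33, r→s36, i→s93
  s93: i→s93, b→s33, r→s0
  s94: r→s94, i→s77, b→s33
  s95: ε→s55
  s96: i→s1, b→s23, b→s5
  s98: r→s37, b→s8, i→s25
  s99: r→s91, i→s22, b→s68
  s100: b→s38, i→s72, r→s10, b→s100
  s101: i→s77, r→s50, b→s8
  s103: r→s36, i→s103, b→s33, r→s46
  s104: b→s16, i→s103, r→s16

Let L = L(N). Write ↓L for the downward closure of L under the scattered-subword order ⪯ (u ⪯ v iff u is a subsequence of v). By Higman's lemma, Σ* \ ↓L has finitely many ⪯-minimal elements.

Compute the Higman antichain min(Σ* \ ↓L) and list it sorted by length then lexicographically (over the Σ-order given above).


Antichain: [ibbr, biib, bbirr, rribbi, iriiri].

|Q|=106, |F|=73, |δ|=282 (28 ε).
min D↑ (72 st, q0=0, F={36}): 0:r→1,i→2,b→3 1:r→4,i→5,b→6 2:r→7,i→2,b→8 3:r→6,i→9,b→10 4:r→4,i→11,b→12 5:r→13,i→5,b→14 6:r→12,i→9,b→15 7:r→13,i→16,b→17 8:r→17,i→18,b→19 9:r→20,i→21,b→22 10:r→15,i→23,b→10 11:r→24,i→11,b→25 12:r→12,i→26,b→27 13:r→13,i→28,b→29 14:r→29,i→18,b→19 15:r→27,i→23,b→15 16:r→30,i→31,b→32 17:r→29,i→33,b→19 18:r→34,i→21,b→35 19:r→36,i→35,b→19 20:r→20,i→37,b→38 21:r→39,i→21,b→36 22:r→38,i→40,b→35 23:r→35,i→40,b→41 24:r→24,i→28,b→42 25:r→42,i→43,b→44 26:r→45,i→21,b→46 27:r→27,i→47,b→27 28:r→28,i→48,b→49 29:r→29,i→50,b→51 30:r→30,i→48,b→52 31:r→53,i→31,b→54 32:r→52,i→55,b→19 33:r→33,i→56,b→35 34:r→34,i→37,b→35 35:r→36,i→57,b→35 36:r→36,i→36,b→36 37:r→37,i→56,b→36 38:r→38,i→58,b→35 39:r→39,i→37,b→36 40:r→57,i→40,b→36 41:r→35,i→40,b→35 42:r→42,i→59,b→44 43:r→60,i→21,b→44 44:r→36,i→36,b→44 45:r→45,i→37,b→61 46:r→61,i→40,b→44 47:r→62,i→40,b→63 48:r→53,i→48,b→64 49:r→49,i→65,b→44 50:r→50,i→56,b→66 51:r→36,i→62,b→51 52:r→52,i→67,b→51 53:r→53,i→36,b→68 54:r→68,i→55,b→19 55:r→68,i→56,b→35 56:r→69,i→56,b→36 57:r→36,i→57,b→36 58:r→57,i→70,b→36 59:r→59,i→56,b→44 60:r→60,i→37,b→44 61:r→61,i→58,b→44 62:r→36,i→57,b→66 63:r→66,i→40,b→44 64:r→68,i→65,b→44 65:r→68,i→56,b→44 66:r→36,i→57,b→44 67:r→68,i→56,b→66 68:r→68,i→36,b→44 69:r→69,i→36,b→36 70:r→71,i→70,b→36 71:r→36,i→36,b→36 [Hopcroft].
'ibbr': run [90, 81, 59, 15, 1] end={s33} ∉↓L; 4/4 deletions ∈↓L.
'biib': N↓-sim [90, 71, 50, 14, 1] end={s33} — reject; 4/4 del acc.
'bbirr': N↓-sim [90, 71, 33, 17, 9, 1] end={s33} — reject; 5/5 del acc.
'rribbi': run [90, 83, 62, 48, 36, 4, 1] end={s33} rej; 6/6 single-dels accept.
'iriiri': N↓-sim [90, 81, 59, 44, 25, 7, 1] end={s33} — reject; 6/6 deletions ∈↓L.
5 minimals (antichain).


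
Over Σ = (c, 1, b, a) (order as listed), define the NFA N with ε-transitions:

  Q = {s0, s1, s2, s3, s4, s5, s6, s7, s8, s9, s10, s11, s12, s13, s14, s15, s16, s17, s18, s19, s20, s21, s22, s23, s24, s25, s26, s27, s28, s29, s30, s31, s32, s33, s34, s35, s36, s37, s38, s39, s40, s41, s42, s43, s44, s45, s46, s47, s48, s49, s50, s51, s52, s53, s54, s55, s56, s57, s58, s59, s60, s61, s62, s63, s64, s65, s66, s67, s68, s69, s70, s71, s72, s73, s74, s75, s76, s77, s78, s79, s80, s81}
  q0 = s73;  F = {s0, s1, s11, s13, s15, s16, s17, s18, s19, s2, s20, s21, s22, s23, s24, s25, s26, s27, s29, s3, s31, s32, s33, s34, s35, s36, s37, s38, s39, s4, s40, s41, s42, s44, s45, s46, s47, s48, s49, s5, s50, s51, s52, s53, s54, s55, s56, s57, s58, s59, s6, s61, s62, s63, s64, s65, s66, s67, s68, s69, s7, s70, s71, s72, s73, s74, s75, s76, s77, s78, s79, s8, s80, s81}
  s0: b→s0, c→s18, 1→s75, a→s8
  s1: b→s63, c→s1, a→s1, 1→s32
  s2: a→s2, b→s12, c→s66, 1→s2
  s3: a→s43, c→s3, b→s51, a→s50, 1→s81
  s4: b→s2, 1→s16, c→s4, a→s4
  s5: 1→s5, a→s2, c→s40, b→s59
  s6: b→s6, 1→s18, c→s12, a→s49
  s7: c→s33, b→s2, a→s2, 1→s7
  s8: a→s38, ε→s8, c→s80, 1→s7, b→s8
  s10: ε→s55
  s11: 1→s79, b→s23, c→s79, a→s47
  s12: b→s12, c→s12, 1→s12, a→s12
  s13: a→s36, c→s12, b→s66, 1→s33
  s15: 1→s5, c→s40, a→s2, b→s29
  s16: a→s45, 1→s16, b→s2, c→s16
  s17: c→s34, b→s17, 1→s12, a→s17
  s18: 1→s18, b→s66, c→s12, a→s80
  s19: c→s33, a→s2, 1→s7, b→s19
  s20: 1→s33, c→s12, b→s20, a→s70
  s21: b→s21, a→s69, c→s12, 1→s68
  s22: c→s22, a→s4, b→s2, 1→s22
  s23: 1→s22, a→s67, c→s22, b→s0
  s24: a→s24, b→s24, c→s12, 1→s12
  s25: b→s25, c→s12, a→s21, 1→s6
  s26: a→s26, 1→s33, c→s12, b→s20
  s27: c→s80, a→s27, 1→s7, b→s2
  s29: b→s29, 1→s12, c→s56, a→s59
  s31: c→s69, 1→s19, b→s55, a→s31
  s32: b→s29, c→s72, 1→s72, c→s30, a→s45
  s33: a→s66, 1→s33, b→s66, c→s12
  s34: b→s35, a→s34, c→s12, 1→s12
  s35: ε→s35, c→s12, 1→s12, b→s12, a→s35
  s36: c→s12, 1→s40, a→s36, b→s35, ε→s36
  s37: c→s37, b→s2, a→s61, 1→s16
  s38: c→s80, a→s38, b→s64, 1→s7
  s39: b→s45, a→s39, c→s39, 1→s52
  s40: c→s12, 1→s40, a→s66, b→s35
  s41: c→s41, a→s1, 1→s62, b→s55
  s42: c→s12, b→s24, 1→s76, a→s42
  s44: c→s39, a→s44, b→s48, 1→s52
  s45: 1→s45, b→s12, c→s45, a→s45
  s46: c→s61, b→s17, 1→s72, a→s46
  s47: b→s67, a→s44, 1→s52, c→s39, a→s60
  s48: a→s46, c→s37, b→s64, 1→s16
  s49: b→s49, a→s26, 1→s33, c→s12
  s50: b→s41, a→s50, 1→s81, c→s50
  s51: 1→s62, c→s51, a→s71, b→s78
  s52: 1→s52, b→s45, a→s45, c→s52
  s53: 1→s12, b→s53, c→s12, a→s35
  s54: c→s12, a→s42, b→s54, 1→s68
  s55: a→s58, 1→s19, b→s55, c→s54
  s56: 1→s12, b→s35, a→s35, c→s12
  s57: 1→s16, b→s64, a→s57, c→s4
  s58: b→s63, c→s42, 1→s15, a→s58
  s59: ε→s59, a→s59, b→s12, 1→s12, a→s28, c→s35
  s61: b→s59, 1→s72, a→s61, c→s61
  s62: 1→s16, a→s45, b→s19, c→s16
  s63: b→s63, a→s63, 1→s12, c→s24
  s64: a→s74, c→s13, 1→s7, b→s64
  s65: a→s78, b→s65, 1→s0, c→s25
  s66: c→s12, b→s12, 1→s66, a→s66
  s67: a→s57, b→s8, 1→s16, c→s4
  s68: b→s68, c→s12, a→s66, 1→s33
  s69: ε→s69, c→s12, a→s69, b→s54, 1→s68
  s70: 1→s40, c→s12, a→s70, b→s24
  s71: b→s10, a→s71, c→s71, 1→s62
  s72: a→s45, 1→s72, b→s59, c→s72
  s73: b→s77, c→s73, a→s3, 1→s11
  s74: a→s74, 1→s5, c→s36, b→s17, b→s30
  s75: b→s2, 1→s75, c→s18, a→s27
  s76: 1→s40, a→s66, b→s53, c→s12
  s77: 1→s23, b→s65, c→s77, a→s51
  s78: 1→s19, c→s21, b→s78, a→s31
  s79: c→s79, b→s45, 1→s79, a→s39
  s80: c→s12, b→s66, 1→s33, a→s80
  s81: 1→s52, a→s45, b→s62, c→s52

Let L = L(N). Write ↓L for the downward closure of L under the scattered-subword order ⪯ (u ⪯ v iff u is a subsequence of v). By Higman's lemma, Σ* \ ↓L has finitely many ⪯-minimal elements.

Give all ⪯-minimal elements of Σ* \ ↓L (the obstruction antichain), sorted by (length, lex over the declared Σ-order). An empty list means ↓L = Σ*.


|Q|=82, |F|=74, |δ|=311 (6 ε).
min D↑ (75 st, q0=0, F={23}): 0:c→0,1→1,b→2,a→3 1:c→4,1→4,b→5,a→6 2:c→2,1→5,b→7,a→8 3:c→3,1→9,b→8,a→10 4:c→4,1→4,b→11,a→12 5:c→13,1→13,b→14,a→15 6:c→12,1→16,b→15,a→17 7:c→18,1→14,b→7,a→19 8:c→8,1→20,b→19,a→21 9:c→16,1→16,b→20,a→11 10:c→10,1→9,b→22,a→10 11:c→11,1→11,b→23,a→11 12:c→12,1→16,b→11,a→12 13:c→13,1→13,b→24,a→25 14:c→26,1→27,b→14,a→28 15:c→25,1→29,b→28,a→30 16:c→16,1→16,b→11,a→11 17:c→12,1→16,b→31,a→17 18:c→23,1→32,b→18,a→33 19:c→33,1→34,b→19,a→35 20:c→29,1→29,b→34,a→11 21:c→21,1→20,b→36,a→21 22:c→22,1→20,b→36,a→37 23:c→23,1→23,b→23,a→23 24:c→38,1→24,b→23,a→24 25:c→25,1→29,b→24,a→25 26:c→23,1→26,b→38,a→39 27:c→26,1→27,b→24,a→40 28:c→39,1→41,b→28,a→42 29:c→29,1→29,b→24,a→11 30:c→25,1→29,b→43,a→30 31:c→44,1→29,b→43,a→45 32:c→23,1→26,b→32,a→46 33:c→23,1→47,b→33,a→48 34:c→49,1→41,b→34,a→24 35:c→48,1→34,b→36,a→35 36:c→50,1→34,b→36,a→51 37:c→37,1→52,b→53,a→37 38:c→23,1→38,b→23,a→38 39:c→23,1→49,b→38,a→39 40:c→39,1→41,b→24,a→40 41:c→49,1→41,b→24,a→24 42:c→39,1→41,b→43,a→42 43:c→54,1→41,b→43,a→55 44:c→44,1→29,b→24,a→56 45:c→56,1→57,b→58,a→45 46:c→23,1→49,b→46,a→59 47:c→23,1→49,b→47,a→38 48:c→23,1→47,b→50,a→48 49:c→23,1→49,b→38,a→38 50:c→23,1→47,b→50,a→60 51:c→60,1→61,b→53,a→51 52:c→57,1→57,b→62,a→11 53:c→63,1→23,b→53,a→53 54:c→23,1→49,b→38,a→64 55:c→64,1→65,b→58,a→55 56:c→56,1→57,b→66,a→56 57:c→57,1→57,b→66,a→11 58:c→67,1→23,b→58,a→58 59:c→23,1→49,b→68,a→59 60:c→23,1→69,b→63,a→60 61:c→70,1→65,b→62,a→24 62:c→71,1→23,b→62,a→66 63:c→23,1→23,b→63,a→63 64:c→23,1→70,b→72,a→64 65:c→70,1→65,b→66,a→24 66:c→72,1→23,b→23,a→66 67:c→23,1→23,b→72,a→67 68:c→23,1→49,b→68,a→73 69:c→23,1→70,b→74,a→38 70:c→23,1→70,b→72,a→38 71:c→23,1→23,b→72,a→72 72:c→23,1→23,b→23,a→72 73:c→23,1→70,b→63,a→73 74:c→23,1→23,b→74,a→72 (ε-aug+det+¬).
'1cbb': |S_i|=[80, 59, 25, 7, 1] end={s12} rej; 4/4 single-dels accept.
'11bb': N↓-sim [80, 59, 22, 7, 1] end={s12} rej; 4/4 del acc.
'bbcc': N↓-sim [80, 68, 49, 25, 1] end={s12} — reject; 4/4 del acc.
'a1ab': run [80, 68, 25, 7, 1] end={s12} rej; 4/4 single-dels accept.
'aabab1': |S_i|=[80, 68, 60, 44, 29, 12, 1] end={s12} — reject; 6/6 single-dels accept.
5 words, ⪯-incomp.

Antichain: [1cbb, 11bb, bbcc, a1ab, aabab1].


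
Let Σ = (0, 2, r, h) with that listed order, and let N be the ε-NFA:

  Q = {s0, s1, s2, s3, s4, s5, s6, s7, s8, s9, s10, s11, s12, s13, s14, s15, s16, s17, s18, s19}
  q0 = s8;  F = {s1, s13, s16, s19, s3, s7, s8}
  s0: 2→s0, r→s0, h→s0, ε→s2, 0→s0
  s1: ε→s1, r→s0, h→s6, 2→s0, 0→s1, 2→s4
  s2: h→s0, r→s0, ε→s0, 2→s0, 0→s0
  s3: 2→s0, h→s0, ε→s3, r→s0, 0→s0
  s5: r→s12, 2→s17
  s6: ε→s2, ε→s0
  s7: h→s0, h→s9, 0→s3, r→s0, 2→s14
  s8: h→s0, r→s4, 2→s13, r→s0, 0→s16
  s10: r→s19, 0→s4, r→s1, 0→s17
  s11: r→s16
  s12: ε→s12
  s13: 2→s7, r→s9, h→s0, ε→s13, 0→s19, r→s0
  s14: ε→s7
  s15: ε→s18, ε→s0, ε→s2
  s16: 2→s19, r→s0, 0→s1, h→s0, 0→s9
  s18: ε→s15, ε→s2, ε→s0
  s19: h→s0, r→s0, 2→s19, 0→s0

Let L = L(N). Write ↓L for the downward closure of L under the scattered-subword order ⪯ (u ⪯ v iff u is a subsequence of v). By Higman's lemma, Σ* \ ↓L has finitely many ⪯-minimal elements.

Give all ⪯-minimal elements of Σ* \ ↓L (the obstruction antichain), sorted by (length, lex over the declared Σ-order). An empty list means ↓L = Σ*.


Antichain: [r, h, 002, 020, 200, 2202].

|Q|=20, |F|=7, |δ|=63 (15 ε).
min D↑ (8 st, q0=0, F={3}): 0:0→1,2→2,r→3,h→3 1:0→4,2→5,r→3,h→3 2:0→5,2→6,r→3,h→3 3:0→3,2→3,r→3,h→3 4:0→4,2→3,r→3,h→3 5:0→3,2→5,r→3,h→3 6:0→7,2→6,r→3,h→3 7:0→3,2→3,r→3,h→3 (ε-aug+det+¬).
'r': |S_i|=[13, 4] end={s0,s2,s4,s9} — reject; 1/1 deletions ∈↓L.
'h': N↓-sim [13, 4] end={s0,s2,s6,s9} — reject; 1/1 single-dels accept.
'002': N↓-sim [13, 9, 6, 3] end={s0,s2,s4} ∉↓L; 3/3 deletions ∈↓L.
'020': run [13, 9, 4, 2] end={s0,s2} ∉↓L; 3/3 single-dels accept.
'200': |S_i|=[13, 9, 4, 2] end={s0,s2} rej; 3/3 single-dels accept.
'2202': N↓-sim [13, 9, 7, 3, 2] end={s0,s2} rej; 4/4 deletions ∈↓L.
6 minimals (antichain).


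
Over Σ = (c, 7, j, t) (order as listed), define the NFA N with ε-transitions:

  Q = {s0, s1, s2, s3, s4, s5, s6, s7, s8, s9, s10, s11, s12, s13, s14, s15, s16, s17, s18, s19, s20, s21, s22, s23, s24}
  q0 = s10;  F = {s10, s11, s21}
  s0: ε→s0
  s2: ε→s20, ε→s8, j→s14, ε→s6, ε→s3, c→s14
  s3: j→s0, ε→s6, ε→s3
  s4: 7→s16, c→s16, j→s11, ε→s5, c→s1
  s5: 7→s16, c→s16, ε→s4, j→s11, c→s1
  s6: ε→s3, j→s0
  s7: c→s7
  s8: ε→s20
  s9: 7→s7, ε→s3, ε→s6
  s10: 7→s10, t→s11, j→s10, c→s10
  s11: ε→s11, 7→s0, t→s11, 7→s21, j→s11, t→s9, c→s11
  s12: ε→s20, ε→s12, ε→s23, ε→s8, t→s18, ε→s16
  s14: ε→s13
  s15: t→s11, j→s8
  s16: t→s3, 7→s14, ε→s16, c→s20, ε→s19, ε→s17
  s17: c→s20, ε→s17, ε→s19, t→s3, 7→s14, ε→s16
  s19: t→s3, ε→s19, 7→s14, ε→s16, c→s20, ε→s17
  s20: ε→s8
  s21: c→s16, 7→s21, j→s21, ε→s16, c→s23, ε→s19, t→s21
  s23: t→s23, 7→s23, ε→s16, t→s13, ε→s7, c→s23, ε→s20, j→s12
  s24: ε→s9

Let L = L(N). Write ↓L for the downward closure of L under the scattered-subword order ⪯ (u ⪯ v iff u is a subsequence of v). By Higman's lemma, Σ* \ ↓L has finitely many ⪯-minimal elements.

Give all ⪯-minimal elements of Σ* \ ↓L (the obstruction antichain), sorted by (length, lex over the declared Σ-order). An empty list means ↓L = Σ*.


|Q|=25, |F|=3, |δ|=82 (36 ε).
min D↑ (4 st, q0=0, F={3}): 0:c→0,7→0,j→0,t→1 1:c→1,7→2,j→1,t→1 2:c→3,7→2,j→2,t→2 3:c→3,7→3,j→3,t→3.
't7c': N↓-sim [18, 17, 15, 14] end={s0,s12,s13,s14,s16,s17,s18,s19,s20,s23,s3,s6,…} rej; 3/3 deletions ∈↓L.
1 obstructions.

min(Σ*\↓L) = [t7c].


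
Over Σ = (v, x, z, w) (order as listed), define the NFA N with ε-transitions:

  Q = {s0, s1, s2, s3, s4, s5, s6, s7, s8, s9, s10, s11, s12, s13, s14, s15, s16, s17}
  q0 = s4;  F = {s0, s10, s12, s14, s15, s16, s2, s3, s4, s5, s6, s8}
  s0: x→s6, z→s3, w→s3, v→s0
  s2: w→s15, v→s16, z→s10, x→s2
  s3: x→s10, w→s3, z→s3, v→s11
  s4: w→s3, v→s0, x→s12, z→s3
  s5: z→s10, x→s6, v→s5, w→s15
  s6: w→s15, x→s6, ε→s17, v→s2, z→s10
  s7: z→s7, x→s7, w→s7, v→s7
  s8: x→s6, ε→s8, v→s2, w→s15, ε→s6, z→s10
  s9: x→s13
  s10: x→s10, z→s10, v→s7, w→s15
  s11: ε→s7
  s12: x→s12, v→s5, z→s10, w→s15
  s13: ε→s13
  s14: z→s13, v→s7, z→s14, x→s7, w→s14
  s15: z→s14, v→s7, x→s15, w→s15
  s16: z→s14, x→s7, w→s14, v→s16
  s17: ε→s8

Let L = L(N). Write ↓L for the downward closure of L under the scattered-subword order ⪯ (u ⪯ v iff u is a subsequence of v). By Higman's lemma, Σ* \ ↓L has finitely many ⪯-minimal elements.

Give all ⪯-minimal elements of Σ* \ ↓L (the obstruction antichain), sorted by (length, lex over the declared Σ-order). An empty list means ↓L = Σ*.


|Q|=18, |F|=12, |δ|=60 (6 ε).
min D↑ (12 st, q0=0, F={8}): 0:v→1,x→2,z→3,w→3 1:v→1,x→4,z→3,w→3 2:v→5,x→2,z→6,w→7 3:v→8,x→6,z→3,w→3 4:v→9,x→4,z→6,w→7 5:v→5,x→4,z→6,w→7 6:v→8,x→6,z→6,w→7 7:v→8,x→7,z→10,w→7 8:v→8,x→8,z→8,w→8 9:v→11,x→9,z→6,w→7 10:v→8,x→8,z→10,w→10 11:v→11,x→8,z→10,w→10.
'zv': N↓-sim [16, 7, 2] end={s11,s7} — reject; 2/2 single-dels accept.
'wv': |S_i|=[16, 7, 2] end={s11,s7} — reject; 2/2 del acc.
'xwzx': |S_i|=[16, 12, 4, 3, 1] end={s7} ∉↓L; 4/4 single-dels accept.
'vxvvx': N↓-sim [16, 14, 10, 7, 4, 1] end={s7} — reject; 5/5 single-dels accept.
4 words, ⪯-incomp.

Antichain: [zv, wv, xwzx, vxvvx].


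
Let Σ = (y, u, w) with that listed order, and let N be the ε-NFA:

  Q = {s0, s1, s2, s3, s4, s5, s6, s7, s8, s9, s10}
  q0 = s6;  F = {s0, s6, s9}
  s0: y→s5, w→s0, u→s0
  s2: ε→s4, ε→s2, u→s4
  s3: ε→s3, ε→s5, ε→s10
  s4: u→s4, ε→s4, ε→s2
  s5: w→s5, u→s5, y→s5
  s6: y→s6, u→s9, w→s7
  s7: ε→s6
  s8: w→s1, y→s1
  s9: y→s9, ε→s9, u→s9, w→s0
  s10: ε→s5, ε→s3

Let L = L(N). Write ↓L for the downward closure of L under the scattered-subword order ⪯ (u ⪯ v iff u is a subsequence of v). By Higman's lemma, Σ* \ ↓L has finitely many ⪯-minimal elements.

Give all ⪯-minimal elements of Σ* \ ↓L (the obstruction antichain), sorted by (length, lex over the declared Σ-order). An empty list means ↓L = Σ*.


min(Σ*\↓L) = [uwy].

|Q|=11, |F|=3, |δ|=27 (11 ε).
min D↑ (4 st, q0=0, F={3}): 0:y→0,u→1,w→0 1:y→1,u→1,w→2 2:y→3,u→2,w→2 3:y→3,u→3,w→3 (ε-aug+det+¬).
'uwy': run [5, 3, 2, 1] end={s5} rej; 3/3 del acc.
1 obstructions.


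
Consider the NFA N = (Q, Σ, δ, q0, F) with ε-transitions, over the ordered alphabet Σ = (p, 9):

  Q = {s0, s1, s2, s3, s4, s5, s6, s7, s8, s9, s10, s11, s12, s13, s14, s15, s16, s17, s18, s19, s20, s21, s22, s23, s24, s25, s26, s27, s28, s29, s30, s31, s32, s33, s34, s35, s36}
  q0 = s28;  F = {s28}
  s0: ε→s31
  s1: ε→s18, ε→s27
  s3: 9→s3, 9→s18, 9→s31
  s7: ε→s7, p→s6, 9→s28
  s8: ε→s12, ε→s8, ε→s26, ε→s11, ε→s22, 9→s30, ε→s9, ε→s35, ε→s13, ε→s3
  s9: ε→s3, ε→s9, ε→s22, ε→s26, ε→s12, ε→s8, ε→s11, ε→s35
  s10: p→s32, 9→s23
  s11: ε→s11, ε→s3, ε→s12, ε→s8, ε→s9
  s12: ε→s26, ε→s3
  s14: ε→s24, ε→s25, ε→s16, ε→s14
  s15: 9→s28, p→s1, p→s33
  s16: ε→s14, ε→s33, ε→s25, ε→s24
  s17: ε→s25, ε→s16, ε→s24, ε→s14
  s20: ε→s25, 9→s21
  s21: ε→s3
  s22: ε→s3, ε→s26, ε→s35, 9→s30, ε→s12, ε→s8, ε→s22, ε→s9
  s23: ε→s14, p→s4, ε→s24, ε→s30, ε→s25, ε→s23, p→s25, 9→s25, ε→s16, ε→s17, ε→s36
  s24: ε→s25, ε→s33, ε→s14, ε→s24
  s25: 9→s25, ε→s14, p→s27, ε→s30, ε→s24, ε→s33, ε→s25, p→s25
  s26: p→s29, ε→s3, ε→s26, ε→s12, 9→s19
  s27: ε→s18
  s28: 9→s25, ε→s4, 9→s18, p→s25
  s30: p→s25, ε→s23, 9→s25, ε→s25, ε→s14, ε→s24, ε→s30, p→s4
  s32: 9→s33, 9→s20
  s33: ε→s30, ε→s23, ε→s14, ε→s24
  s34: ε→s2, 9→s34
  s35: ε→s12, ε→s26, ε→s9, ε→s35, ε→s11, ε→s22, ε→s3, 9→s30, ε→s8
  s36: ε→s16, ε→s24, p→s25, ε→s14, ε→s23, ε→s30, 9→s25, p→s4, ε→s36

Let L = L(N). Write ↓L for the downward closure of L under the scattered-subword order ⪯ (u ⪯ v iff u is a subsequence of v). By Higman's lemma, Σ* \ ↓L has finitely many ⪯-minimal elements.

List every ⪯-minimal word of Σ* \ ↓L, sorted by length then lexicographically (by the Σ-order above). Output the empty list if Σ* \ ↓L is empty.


|Q|=37, |F|=1, |δ|=129 (95 ε).
min D↑ (2 st, q0=0, F={1}): 0:p→1,9→1 1:p→1,9→1.
'p': run [13, 12] end={s14,s16,s17,s18,s23,s24,s25,s27,s30,s33,s36,s4} rej; 1/1 deletions ∈↓L.
'9': N↓-sim [13, 12] end={s14,s16,s17,s18,s23,s24,s25,s27,s30,s33,s36,s4} — reject; 1/1 del acc.
2 obstructions.

Antichain: [p, 9].


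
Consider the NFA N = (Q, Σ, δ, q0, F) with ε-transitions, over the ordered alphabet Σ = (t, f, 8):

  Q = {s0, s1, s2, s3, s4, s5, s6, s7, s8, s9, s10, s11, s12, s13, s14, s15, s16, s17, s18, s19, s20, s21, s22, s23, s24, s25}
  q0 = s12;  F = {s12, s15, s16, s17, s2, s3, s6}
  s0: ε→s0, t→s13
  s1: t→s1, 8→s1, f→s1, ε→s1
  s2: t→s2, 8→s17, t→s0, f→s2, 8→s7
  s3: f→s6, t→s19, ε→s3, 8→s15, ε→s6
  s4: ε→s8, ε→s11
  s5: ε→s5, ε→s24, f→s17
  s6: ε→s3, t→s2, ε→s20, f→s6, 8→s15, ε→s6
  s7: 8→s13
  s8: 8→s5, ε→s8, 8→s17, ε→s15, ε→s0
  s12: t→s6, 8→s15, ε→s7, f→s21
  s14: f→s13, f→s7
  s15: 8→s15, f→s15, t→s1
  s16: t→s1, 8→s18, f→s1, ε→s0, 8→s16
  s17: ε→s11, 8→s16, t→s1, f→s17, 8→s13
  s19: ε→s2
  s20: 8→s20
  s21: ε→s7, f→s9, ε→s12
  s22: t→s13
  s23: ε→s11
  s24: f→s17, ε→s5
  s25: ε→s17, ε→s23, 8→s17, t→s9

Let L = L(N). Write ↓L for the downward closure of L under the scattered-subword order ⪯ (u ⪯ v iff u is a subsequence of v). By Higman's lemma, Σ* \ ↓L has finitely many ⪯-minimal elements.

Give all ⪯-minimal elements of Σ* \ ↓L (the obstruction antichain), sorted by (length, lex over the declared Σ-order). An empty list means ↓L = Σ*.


min(Σ*\↓L) = [8t, tt88f].

|Q|=26, |F|=7, |δ|=65 (24 ε).
min D↑ (7 st, q0=0, F={4}): 0:t→1,f→0,8→2 1:t→3,f→1,8→2 2:t→4,f→2,8→2 3:t→3,f→3,8→5 4:t→4,f→4,8→4 5:t→4,f→5,8→6 6:t→4,f→4,8→6 (ε-aug+det+¬).
'8t': |S_i|=[17, 10, 2] end={s1,s13} rej; 2/2 deletions ∈↓L.
'tt88f': |S_i|=[17, 14, 10, 8, 5, 1] end={s1} ∉↓L; 5/5 deletions ∈↓L.
2 words, ⪯-incomp.


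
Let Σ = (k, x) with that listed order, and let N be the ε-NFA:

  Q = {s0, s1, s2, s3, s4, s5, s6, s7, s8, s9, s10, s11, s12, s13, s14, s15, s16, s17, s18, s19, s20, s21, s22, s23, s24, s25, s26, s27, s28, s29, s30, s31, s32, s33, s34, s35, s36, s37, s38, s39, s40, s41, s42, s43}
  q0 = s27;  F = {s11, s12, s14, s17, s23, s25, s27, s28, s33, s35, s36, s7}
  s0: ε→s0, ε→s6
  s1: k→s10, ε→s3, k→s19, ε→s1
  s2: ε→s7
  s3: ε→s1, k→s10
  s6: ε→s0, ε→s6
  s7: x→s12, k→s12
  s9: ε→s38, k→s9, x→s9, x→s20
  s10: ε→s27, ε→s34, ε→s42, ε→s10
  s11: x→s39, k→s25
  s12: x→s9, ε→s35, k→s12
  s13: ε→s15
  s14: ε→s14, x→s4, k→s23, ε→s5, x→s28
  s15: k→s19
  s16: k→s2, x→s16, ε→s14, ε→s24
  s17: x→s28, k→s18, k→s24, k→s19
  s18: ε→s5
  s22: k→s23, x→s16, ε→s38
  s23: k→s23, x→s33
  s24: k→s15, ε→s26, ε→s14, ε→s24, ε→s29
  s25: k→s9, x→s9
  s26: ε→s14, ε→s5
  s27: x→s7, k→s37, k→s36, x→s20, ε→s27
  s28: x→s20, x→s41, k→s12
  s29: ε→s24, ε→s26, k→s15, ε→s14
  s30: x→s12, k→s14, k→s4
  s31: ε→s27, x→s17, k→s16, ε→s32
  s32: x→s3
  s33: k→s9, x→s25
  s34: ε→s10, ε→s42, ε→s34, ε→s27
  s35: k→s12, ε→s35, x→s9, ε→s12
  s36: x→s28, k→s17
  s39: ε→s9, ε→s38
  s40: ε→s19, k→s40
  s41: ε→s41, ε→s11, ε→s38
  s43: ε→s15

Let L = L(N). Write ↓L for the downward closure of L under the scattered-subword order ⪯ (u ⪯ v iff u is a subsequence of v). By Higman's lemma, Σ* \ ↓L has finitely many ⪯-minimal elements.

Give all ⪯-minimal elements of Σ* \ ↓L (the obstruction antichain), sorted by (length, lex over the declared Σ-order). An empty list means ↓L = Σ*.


min(Σ*\↓L) = [xkx, xxx, kxxkk, kkkkxk].

|Q|=44, |F|=12, |δ|=96 (46 ε).
min D↑ (12 st, q0=0, F={8}): 0:k→1,x→2 1:k→3,x→4 2:k→5,x→5 3:k→6,x→4 4:k→5,x→7 5:k→5,x→8 6:k→9,x→4 7:k→10,x→8 8:k→8,x→8 9:k→9,x→11 10:k→8,x→8 11:k→8,x→10 (ε-aug+det+¬).
'xkx': |S_i|=[26, 13, 6, 3] end={s20,s38,s9} ∉↓L; 3/3 deletions ∈↓L.
'xxx': run [26, 13, 9, 4] end={s20,s38,s39,s9} rej; 3/3 del acc.
'kxxkk': |S_i|=[26, 24, 12, 7, 4, 3] end={s20,s38,s9} ∉↓L; 5/5 single-dels accept.
'kkkkxk': run [26, 24, 22, 21, 10, 5, 3] end={s20,s38,s9} rej; 6/6 deletions ∈↓L.
4 minimals (antichain).
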